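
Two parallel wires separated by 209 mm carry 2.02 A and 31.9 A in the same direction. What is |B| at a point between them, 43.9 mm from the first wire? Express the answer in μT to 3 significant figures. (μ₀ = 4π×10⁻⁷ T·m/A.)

B ≈ 29.4 μT

Each long wire gives B = μ₀I/(2πd). Distances are d₁ = 0.0439 m and d₂ = 0.1651 m.
B₁ = 9.20×10⁻⁶ T, B₂ = 3.86×10⁻⁵ T.
Between parallel currents the two contributions point in opposite directions, so they subtract. B = |B₁ − B₂| = |9.20×10⁻⁶ − 3.86×10⁻⁵| = 2.94×10⁻⁵ T.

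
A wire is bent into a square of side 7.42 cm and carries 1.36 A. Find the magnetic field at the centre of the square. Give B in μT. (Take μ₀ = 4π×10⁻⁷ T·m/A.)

B ≈ 20.7 μT

Each side is a finite straight segment at perpendicular distance d = a/(2 tan(π/4)) = 0.0371 m from the centre, with end-angles ±π/4.
One side contributes B₁ = (μ₀I/4πd)·2 sin(π/4) = 5.18×10⁻⁶ T.
All 4 sides add in the same direction: B = 4 × 5.18×10⁻⁶ = 2.07×10⁻⁵ T.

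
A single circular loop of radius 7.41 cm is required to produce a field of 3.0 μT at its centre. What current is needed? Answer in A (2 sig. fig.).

At the centre of a circular loop B = μ₀I/(2R), so I = 2RB/μ₀.
With R = 0.0741 m, I = 2 × 0.0741 × 3.00×10⁻⁶ / (4π×10⁻⁷) = 0.354 A.

I ≈ 0.35 A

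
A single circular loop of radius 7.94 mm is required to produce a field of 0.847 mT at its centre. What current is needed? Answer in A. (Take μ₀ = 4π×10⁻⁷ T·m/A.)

I ≈ 10.7 A

At the centre of a circular loop B = μ₀I/(2R), so I = 2RB/μ₀.
With R = 0.00794 m, I = 2 × 0.00794 × 8.47×10⁻⁴ / (4π×10⁻⁷) = 10.7 A.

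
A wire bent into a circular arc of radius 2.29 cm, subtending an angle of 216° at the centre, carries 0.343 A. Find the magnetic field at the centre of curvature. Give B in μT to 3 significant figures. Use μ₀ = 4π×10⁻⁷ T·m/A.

B ≈ 5.65 μT

The Biot–Savart field of a circular arc at its centre is B = μ₀Iφ/(4πR), with φ = 3.77 rad.
B = (4π×10⁻⁷ × 0.343 × 3.77) / (4π × 0.0229) = 5.65×10⁻⁶ T.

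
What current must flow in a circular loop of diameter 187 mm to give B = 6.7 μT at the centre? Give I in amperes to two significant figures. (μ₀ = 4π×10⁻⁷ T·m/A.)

At the centre of a circular loop B = μ₀I/(2R), so I = 2RB/μ₀.
With R = 0.0935 m, I = 2 × 0.0935 × 6.70×10⁻⁶ / (4π×10⁻⁷) = 0.997 A.

I ≈ 1.0 A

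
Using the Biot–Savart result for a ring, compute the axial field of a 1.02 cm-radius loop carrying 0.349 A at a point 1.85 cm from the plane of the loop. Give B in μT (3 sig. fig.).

On the axis of a circular loop, B = μ₀IR² / [2(R²+z²)^(3/2)].
R² + z² = (0.0102)² + (0.0185)² = 0.0004463 m², and (R²+z²)^(3/2) = 9.43×10⁻⁶ m³.
B = (4π×10⁻⁷ × 0.349 × 0.000104) / (2 × 9.43×10⁻⁶) = 2.42×10⁻⁶ T.

B ≈ 2.42 μT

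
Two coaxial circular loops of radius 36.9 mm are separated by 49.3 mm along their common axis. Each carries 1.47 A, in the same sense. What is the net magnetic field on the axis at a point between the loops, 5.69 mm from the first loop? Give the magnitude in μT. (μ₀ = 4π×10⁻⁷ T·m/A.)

B ≈ 30.9 μT

Each loop contributes B = μ₀IR²/[2(R²+z²)^(3/2)] on the axis, with z measured from that loop.
Loop 1 (z = 0.00569 m): B₁ = 2.42×10⁻⁵ T. Loop 2 (z = 0.04361 m): B₂ = 6.75×10⁻⁶ T.
The fields add: B = B₁ + B₂ = 3.09×10⁻⁵ T.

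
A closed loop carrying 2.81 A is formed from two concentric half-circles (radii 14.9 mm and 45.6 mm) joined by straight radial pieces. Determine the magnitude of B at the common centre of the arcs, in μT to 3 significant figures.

B ≈ 39.9 μT

The radial connectors point toward the centre, so dl × r̂ = 0 and they contribute nothing.
Each semicircle gives μ₀I/(4R): inner arc 5.92×10⁻⁵ T, outer arc 1.94×10⁻⁵ T.
The two arcs carry current in opposite angular senses, so their fields oppose: B = |5.92×10⁻⁵ − 1.94×10⁻⁵| = 3.99×10⁻⁵ T.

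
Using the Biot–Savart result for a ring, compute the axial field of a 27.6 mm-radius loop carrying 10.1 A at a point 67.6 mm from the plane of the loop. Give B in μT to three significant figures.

On the axis of a circular loop, B = μ₀IR² / [2(R²+z²)^(3/2)].
R² + z² = (0.0276)² + (0.0676)² = 0.005332 m², and (R²+z²)^(3/2) = 3.89×10⁻⁴ m³.
B = (4π×10⁻⁷ × 10.1 × 0.0007618) / (2 × 3.89×10⁻⁴) = 1.24×10⁻⁵ T.

B ≈ 12.4 μT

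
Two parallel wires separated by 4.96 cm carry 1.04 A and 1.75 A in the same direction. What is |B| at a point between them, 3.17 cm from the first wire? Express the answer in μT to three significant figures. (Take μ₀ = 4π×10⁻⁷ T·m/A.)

Each long wire gives B = μ₀I/(2πd). Distances are d₁ = 0.0317 m and d₂ = 0.0179 m.
B₁ = 6.56×10⁻⁶ T, B₂ = 1.96×10⁻⁵ T.
Between parallel currents the two contributions point in opposite directions, so they subtract. B = |B₁ − B₂| = |6.56×10⁻⁶ − 1.96×10⁻⁵| = 1.30×10⁻⁵ T.

B ≈ 13.0 μT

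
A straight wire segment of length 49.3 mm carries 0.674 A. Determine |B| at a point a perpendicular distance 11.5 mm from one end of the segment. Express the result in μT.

For a finite straight segment, B = (μ₀I/4πd)(sinθ₁ + sinθ₂), where θ₁, θ₂ are the angles from the perpendicular to each end.
The perpendicular foot is at one end, so the two end-offsets along the wire are 0 and L = 0.0493 m.
sinθ₁ = 0/√(0²+0.0115²) = 0.0000; sinθ₂ = 0.0493/√(0.0493²+0.0115²) = 0.9739.
B = (4π×10⁻⁷ × 0.674) / (4π × 0.0115) × (0.0000 + 0.9739) = 5.71×10⁻⁶ T.

B ≈ 5.71 μT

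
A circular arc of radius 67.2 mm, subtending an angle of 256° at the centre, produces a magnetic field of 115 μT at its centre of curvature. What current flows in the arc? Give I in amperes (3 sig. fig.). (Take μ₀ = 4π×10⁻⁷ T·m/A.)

I ≈ 17.3 A

For a circular arc, B = μ₀Iφ/(4πR) with φ in radians; here φ = 4.468 rad.
So I = 4πRB/(μ₀φ) = 4π × 0.0672 × 1.15×10⁻⁴ / (4π×10⁻⁷ × 4.468) = 17.3 A.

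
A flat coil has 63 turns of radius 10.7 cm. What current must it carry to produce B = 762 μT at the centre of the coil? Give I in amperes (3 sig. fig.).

I ≈ 2.06 A

For an N-turn coil, B = Nμ₀I/(2R) with R = 0.107 m, so I = 2RB/(Nμ₀) = 2 × 0.107 × 7.62×10⁻⁴ / (63 × 4π×10⁻⁷) = 2.06 A.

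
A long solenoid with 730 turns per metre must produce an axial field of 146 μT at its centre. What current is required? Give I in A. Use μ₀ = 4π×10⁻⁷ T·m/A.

I ≈ 0.159 A

Inside a long solenoid B = μ₀nI with n = 730 m⁻¹, so I = B/(μ₀n).
I = 1.46×10⁻⁴ / (4π×10⁻⁷ × 730) = 0.159 A.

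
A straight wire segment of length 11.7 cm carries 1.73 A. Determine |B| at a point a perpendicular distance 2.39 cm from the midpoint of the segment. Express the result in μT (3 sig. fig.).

B ≈ 13.4 μT

For a finite straight segment, B = (μ₀I/4πd)(sinθ₁ + sinθ₂), where θ₁, θ₂ are the angles from the perpendicular to each end.
The perpendicular from the point meets the wire at its midpoint, so each end is L/2 = 0.0585 m away along the wire.
sinθ₁ = 0.0585/√(0.0585²+0.0239²) = 0.9257; sinθ₂ = 0.0585/√(0.0585²+0.0239²) = 0.9257.
B = (4π×10⁻⁷ × 1.73) / (4π × 0.0239) × (0.9257 + 0.9257) = 1.34×10⁻⁵ T.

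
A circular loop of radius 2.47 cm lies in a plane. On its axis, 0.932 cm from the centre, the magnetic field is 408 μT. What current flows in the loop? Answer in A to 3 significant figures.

On the axis of a loop, B = μ₀IR²/[2(R²+z²)^(3/2)], so I = 2B(R²+z²)^(3/2)/(μ₀R²).
R² + z² = 0.0006101 + 8.686×10⁻⁵ = 0.000697 m²; raised to 3/2 gives 1.84×10⁻⁵ m³.
I = 2 × 4.08×10⁻⁴ × 1.84×10⁻⁵ / (1.26×10⁻⁶ × 0.0006101) = 19.6 A.

I ≈ 19.6 A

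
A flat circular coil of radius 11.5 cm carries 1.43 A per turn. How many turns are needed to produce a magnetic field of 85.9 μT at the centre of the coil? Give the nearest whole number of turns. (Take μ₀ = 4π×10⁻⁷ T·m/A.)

N = 11

For an N-turn coil, B = Nμ₀I/(2R). A single turn gives B₁ = 7.81×10⁻⁶ T with R = 0.115 m.
N = B/B₁ = 8.59×10⁻⁵ / 7.81×10⁻⁶ = 10.99.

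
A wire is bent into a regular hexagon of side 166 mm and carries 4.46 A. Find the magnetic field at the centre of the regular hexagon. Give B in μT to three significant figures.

Each side is a finite straight segment at perpendicular distance d = a/(2 tan(π/6)) = 0.1438 m from the centre, with end-angles ±π/6.
One side contributes B₁ = (μ₀I/4πd)·2 sin(π/6) = 3.10×10⁻⁶ T.
All 6 sides add in the same direction: B = 6 × 3.10×10⁻⁶ = 1.86×10⁻⁵ T.

B ≈ 18.6 μT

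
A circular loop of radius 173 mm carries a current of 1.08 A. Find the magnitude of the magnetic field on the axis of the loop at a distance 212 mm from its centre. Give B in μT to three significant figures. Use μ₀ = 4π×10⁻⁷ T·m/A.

B ≈ 0.991 μT

On the axis of a circular loop, B = μ₀IR² / [2(R²+z²)^(3/2)].
R² + z² = (0.173)² + (0.212)² = 0.07487 m², and (R²+z²)^(3/2) = 2.05×10⁻² m³.
B = (4π×10⁻⁷ × 1.08 × 0.02993) / (2 × 2.05×10⁻²) = 9.91×10⁻⁷ T.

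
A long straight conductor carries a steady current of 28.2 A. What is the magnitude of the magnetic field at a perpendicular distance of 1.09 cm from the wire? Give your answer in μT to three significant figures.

B ≈ 517 μT

For an infinitely long straight wire, B = μ₀I/(2πd).
B = (4π×10⁻⁷ × 28.2) / (2π × 0.0109) = 5.17×10⁻⁴ T.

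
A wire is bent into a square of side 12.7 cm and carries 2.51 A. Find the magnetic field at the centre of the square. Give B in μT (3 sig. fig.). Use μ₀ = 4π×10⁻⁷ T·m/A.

Each side is a finite straight segment at perpendicular distance d = a/(2 tan(π/4)) = 0.0635 m from the centre, with end-angles ±π/4.
One side contributes B₁ = (μ₀I/4πd)·2 sin(π/4) = 5.59×10⁻⁶ T.
All 4 sides add in the same direction: B = 4 × 5.59×10⁻⁶ = 2.24×10⁻⁵ T.

B ≈ 22.4 μT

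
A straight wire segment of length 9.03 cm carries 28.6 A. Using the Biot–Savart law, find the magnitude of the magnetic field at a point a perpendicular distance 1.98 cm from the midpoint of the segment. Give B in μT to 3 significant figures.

For a finite straight segment, B = (μ₀I/4πd)(sinθ₁ + sinθ₂), where θ₁, θ₂ are the angles from the perpendicular to each end.
The perpendicular from the point meets the wire at its midpoint, so each end is L/2 = 0.04515 m away along the wire.
sinθ₁ = 0.04515/√(0.04515²+0.0198²) = 0.9158; sinθ₂ = 0.04515/√(0.04515²+0.0198²) = 0.9158.
B = (4π×10⁻⁷ × 28.6) / (4π × 0.0198) × (0.9158 + 0.9158) = 2.65×10⁻⁴ T.

B ≈ 265 μT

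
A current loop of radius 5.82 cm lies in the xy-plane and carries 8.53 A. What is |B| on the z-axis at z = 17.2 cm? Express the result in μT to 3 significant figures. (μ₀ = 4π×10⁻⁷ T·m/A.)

B ≈ 3.03 μT

On the axis of a circular loop, B = μ₀IR² / [2(R²+z²)^(3/2)].
R² + z² = (0.0582)² + (0.172)² = 0.03297 m², and (R²+z²)^(3/2) = 5.99×10⁻³ m³.
B = (4π×10⁻⁷ × 8.53 × 0.003387) / (2 × 5.99×10⁻³) = 3.03×10⁻⁶ T.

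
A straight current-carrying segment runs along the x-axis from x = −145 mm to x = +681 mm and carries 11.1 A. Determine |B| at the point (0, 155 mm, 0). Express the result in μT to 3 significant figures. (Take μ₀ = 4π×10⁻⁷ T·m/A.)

B ≈ 11.9 μT

For a finite straight segment, B = (μ₀I/4πd)(sinθ₁ + sinθ₂), where θ₁, θ₂ are the angles from the perpendicular to each end.
The perpendicular distance is d = 0.155 m; the end-offsets along the wire are a = 0.145 m and b = 0.681 m.
sinθ₁ = 0.145/√(0.145²+0.155²) = 0.6832; sinθ₂ = 0.681/√(0.681²+0.155²) = 0.9751.
B = (4π×10⁻⁷ × 11.1) / (4π × 0.155) × (0.6832 + 0.9751) = 1.19×10⁻⁵ T.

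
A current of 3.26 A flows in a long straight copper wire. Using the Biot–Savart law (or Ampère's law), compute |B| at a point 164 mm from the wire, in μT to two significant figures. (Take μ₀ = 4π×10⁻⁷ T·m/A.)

B ≈ 4.0 μT

For an infinitely long straight wire, B = μ₀I/(2πd).
B = (4π×10⁻⁷ × 3.26) / (2π × 0.164) = 3.98×10⁻⁶ T.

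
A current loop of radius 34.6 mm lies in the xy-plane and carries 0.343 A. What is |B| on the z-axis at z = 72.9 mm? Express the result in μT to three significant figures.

On the axis of a circular loop, B = μ₀IR² / [2(R²+z²)^(3/2)].
R² + z² = (0.0346)² + (0.0729)² = 0.006512 m², and (R²+z²)^(3/2) = 5.25×10⁻⁴ m³.
B = (4π×10⁻⁷ × 0.343 × 0.001197) / (2 × 5.25×10⁻⁴) = 4.91×10⁻⁷ T.

B ≈ 0.491 μT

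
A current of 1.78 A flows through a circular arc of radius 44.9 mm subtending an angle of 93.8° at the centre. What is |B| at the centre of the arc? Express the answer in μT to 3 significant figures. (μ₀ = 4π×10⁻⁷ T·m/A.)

The Biot–Savart field of a circular arc at its centre is B = μ₀Iφ/(4πR), with φ = 1.637 rad.
B = (4π×10⁻⁷ × 1.78 × 1.637) / (4π × 0.0449) = 6.49×10⁻⁶ T.

B ≈ 6.49 μT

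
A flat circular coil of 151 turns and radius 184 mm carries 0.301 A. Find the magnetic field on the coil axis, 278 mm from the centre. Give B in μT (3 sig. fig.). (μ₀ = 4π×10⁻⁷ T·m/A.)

B ≈ 26.1 μT

For an N-turn flat coil, B = Nμ₀IR²/[2(R²+z²)^(3/2)] with R = 0.184 m, z = 0.278 m.
B = 151 × 1.73×10⁻⁷ T = 2.61×10⁻⁵ T.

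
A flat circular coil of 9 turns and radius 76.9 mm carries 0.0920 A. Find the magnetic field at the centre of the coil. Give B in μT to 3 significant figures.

B ≈ 6.77 μT

For an N-turn flat coil, B = Nμ₀I/(2R) with R = 0.0769 m.
B = 9 × 7.52×10⁻⁷ T = 6.77×10⁻⁶ T.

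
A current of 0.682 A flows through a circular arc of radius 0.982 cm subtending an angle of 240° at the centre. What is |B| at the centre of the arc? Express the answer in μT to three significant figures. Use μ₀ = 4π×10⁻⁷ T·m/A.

The Biot–Savart field of a circular arc at its centre is B = μ₀Iφ/(4πR), with φ = 4.189 rad.
B = (4π×10⁻⁷ × 0.682 × 4.189) / (4π × 0.00982) = 2.91×10⁻⁵ T.

B ≈ 29.1 μT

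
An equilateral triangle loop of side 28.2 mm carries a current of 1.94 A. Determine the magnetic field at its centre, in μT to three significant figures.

Each side is a finite straight segment at perpendicular distance d = a/(2 tan(π/3)) = 0.008141 m from the centre, with end-angles ±π/3.
One side contributes B₁ = (μ₀I/4πd)·2 sin(π/3) = 4.13×10⁻⁵ T.
All 3 sides add in the same direction: B = 3 × 4.13×10⁻⁵ = 1.24×10⁻⁴ T.

B ≈ 124 μT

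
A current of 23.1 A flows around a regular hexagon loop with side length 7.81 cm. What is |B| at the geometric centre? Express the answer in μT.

Each side is a finite straight segment at perpendicular distance d = a/(2 tan(π/6)) = 0.06764 m from the centre, with end-angles ±π/6.
One side contributes B₁ = (μ₀I/4πd)·2 sin(π/6) = 3.42×10⁻⁵ T.
All 6 sides add in the same direction: B = 6 × 3.42×10⁻⁵ = 2.05×10⁻⁴ T.

B ≈ 205 μT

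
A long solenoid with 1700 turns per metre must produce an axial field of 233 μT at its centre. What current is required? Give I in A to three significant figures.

I ≈ 0.109 A

Inside a long solenoid B = μ₀nI with n = 1700 m⁻¹, so I = B/(μ₀n).
I = 2.33×10⁻⁴ / (4π×10⁻⁷ × 1700) = 0.109 A.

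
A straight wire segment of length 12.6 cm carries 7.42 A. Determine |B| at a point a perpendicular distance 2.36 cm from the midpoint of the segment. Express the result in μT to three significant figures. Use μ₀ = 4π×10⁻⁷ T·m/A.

B ≈ 58.9 μT

For a finite straight segment, B = (μ₀I/4πd)(sinθ₁ + sinθ₂), where θ₁, θ₂ are the angles from the perpendicular to each end.
The perpendicular from the point meets the wire at its midpoint, so each end is L/2 = 0.063 m away along the wire.
sinθ₁ = 0.063/√(0.063²+0.0236²) = 0.9365; sinθ₂ = 0.063/√(0.063²+0.0236²) = 0.9365.
B = (4π×10⁻⁷ × 7.42) / (4π × 0.0236) × (0.9365 + 0.9365) = 5.89×10⁻⁵ T.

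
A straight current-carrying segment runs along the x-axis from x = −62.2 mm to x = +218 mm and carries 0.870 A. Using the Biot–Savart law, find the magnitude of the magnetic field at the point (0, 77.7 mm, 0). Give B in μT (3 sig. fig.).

For a finite straight segment, B = (μ₀I/4πd)(sinθ₁ + sinθ₂), where θ₁, θ₂ are the angles from the perpendicular to each end.
The perpendicular distance is d = 0.0777 m; the end-offsets along the wire are a = 0.0622 m and b = 0.218 m.
sinθ₁ = 0.0622/√(0.0622²+0.0777²) = 0.6249; sinθ₂ = 0.218/√(0.218²+0.0777²) = 0.9420.
B = (4π×10⁻⁷ × 0.870) / (4π × 0.0777) × (0.6249 + 0.9420) = 1.75×10⁻⁶ T.

B ≈ 1.75 μT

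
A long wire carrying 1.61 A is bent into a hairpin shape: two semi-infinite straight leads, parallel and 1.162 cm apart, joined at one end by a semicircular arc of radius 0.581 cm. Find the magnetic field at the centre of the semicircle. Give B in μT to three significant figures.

B ≈ 142 μT

The semicircular arc contributes B_arc = μ₀I·π/(4πR) = μ₀I/(4R) = 8.71×10⁻⁵ T.
Each semi-infinite lead is at perpendicular distance R = 0.00581 m from the centre, with the perpendicular foot at its near end, so it contributes μ₀I/(4πR); both point the same way, together 5.54×10⁻⁵ T.
Arc and leads all point the same direction: B = 8.71×10⁻⁵ + 5.54×10⁻⁵ = 1.42×10⁻⁴ T.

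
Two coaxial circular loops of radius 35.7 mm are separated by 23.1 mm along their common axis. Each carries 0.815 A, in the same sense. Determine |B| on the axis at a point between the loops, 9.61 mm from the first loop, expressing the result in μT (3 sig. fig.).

Each loop contributes B = μ₀IR²/[2(R²+z²)^(3/2)] on the axis, with z measured from that loop.
Loop 1 (z = 0.00961 m): B₁ = 1.29×10⁻⁵ T. Loop 2 (z = 0.01349 m): B₂ = 1.17×10⁻⁵ T.
The fields add: B = B₁ + B₂ = 2.47×10⁻⁵ T.

B ≈ 24.7 μT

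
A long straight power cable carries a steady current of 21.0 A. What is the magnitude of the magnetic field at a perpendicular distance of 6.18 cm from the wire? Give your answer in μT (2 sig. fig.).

For an infinitely long straight wire, B = μ₀I/(2πd).
B = (4π×10⁻⁷ × 21.0) / (2π × 0.0618) = 6.80×10⁻⁵ T.

B ≈ 68 μT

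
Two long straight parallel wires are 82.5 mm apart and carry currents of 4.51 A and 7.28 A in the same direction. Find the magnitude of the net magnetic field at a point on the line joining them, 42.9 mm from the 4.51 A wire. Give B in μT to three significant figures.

Each long wire gives B = μ₀I/(2πd). Distances are d₁ = 0.0429 m and d₂ = 0.0396 m.
B₁ = 2.10×10⁻⁵ T, B₂ = 3.68×10⁻⁵ T.
Between parallel currents the two contributions point in opposite directions, so they subtract. B = |B₁ − B₂| = |2.10×10⁻⁵ − 3.68×10⁻⁵| = 1.57×10⁻⁵ T.

B ≈ 15.7 μT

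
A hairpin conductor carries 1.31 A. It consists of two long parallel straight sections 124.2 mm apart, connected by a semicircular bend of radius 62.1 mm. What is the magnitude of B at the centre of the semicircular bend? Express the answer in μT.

B ≈ 10.8 μT

The semicircular arc contributes B_arc = μ₀I·π/(4πR) = μ₀I/(4R) = 6.63×10⁻⁶ T.
Each semi-infinite lead is at perpendicular distance R = 0.0621 m from the centre, with the perpendicular foot at its near end, so it contributes μ₀I/(4πR); both point the same way, together 4.22×10⁻⁶ T.
Arc and leads all point the same direction: B = 6.63×10⁻⁶ + 4.22×10⁻⁶ = 1.08×10⁻⁵ T.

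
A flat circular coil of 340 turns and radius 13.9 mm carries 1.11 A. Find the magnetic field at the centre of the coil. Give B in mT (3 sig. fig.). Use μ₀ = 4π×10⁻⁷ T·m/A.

For an N-turn flat coil, B = Nμ₀I/(2R) with R = 0.0139 m.
B = 340 × 5.02×10⁻⁵ T = 1.71×10⁻² T.

B ≈ 17.1 mT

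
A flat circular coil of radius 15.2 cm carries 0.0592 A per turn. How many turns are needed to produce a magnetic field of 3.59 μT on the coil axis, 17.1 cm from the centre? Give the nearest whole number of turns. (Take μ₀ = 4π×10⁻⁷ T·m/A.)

N = 50

For an N-turn coil, B = Nμ₀IR²/[2(R²+z²)^(3/2)]. A single turn gives B₁ = 7.18×10⁻⁸ T with R = 0.152 m, z = 0.171 m.
N = B/B₁ = 3.59×10⁻⁶ / 7.18×10⁻⁸ = 50.03.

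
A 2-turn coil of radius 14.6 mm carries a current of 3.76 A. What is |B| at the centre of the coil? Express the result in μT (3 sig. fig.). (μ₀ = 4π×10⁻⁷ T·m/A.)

B ≈ 324 μT

For an N-turn flat coil, B = Nμ₀I/(2R) with R = 0.0146 m.
B = 2 × 1.62×10⁻⁴ T = 3.24×10⁻⁴ T.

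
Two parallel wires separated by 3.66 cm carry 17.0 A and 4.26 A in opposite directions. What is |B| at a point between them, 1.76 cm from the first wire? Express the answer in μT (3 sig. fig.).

Each long wire gives B = μ₀I/(2πd). Distances are d₁ = 0.0176 m and d₂ = 0.019 m.
B₁ = 1.93×10⁻⁴ T, B₂ = 4.48×10⁻⁵ T.
Between antiparallel currents both contributions point the same way, so they add. B = B₁ + B₂ = 1.93×10⁻⁴ + 4.48×10⁻⁵ = 2.38×10⁻⁴ T.

B ≈ 238 μT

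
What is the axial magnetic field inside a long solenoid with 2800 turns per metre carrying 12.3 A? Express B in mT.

B ≈ 43.3 mT

Inside a long solenoid, B = μ₀nI with n = 2800 turns/m.
B = 4π×10⁻⁷ × 2800 × 12.3 = 4.33×10⁻² T.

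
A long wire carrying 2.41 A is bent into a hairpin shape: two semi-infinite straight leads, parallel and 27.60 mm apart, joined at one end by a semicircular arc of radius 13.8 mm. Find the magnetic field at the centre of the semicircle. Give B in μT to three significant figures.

B ≈ 89.8 μT

The semicircular arc contributes B_arc = μ₀I·π/(4πR) = μ₀I/(4R) = 5.49×10⁻⁵ T.
Each semi-infinite lead is at perpendicular distance R = 0.0138 m from the centre, with the perpendicular foot at its near end, so it contributes μ₀I/(4πR); both point the same way, together 3.49×10⁻⁵ T.
Arc and leads all point the same direction: B = 5.49×10⁻⁵ + 3.49×10⁻⁵ = 8.98×10⁻⁵ T.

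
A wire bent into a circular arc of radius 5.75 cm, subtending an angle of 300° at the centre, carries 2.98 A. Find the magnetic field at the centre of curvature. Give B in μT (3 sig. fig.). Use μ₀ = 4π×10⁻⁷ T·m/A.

B ≈ 27.1 μT

The Biot–Savart field of a circular arc at its centre is B = μ₀Iφ/(4πR), with φ = 5.236 rad.
B = (4π×10⁻⁷ × 2.98 × 5.236) / (4π × 0.0575) = 2.71×10⁻⁵ T.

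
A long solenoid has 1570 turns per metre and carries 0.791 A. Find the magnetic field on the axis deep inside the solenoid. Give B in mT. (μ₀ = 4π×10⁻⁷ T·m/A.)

B ≈ 1.56 mT

Inside a long solenoid, B = μ₀nI with n = 1570 turns/m.
B = 4π×10⁻⁷ × 1570 × 0.791 = 1.56×10⁻³ T.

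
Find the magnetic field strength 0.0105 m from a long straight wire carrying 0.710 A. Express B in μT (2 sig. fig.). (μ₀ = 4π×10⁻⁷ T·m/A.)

B ≈ 14 μT

For an infinitely long straight wire, B = μ₀I/(2πd).
B = (4π×10⁻⁷ × 0.710) / (2π × 0.0105) = 1.35×10⁻⁵ T.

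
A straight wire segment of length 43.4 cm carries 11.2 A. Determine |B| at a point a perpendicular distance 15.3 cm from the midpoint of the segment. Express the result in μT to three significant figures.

For a finite straight segment, B = (μ₀I/4πd)(sinθ₁ + sinθ₂), where θ₁, θ₂ are the angles from the perpendicular to each end.
The perpendicular from the point meets the wire at its midpoint, so each end is L/2 = 0.217 m away along the wire.
sinθ₁ = 0.217/√(0.217²+0.153²) = 0.8173; sinθ₂ = 0.217/√(0.217²+0.153²) = 0.8173.
B = (4π×10⁻⁷ × 11.2) / (4π × 0.153) × (0.8173 + 0.8173) = 1.20×10⁻⁵ T.

B ≈ 12.0 μT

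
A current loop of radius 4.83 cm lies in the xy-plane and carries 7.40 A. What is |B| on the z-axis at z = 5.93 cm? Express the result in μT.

B ≈ 24.2 μT

On the axis of a circular loop, B = μ₀IR² / [2(R²+z²)^(3/2)].
R² + z² = (0.0483)² + (0.0593)² = 0.005849 m², and (R²+z²)^(3/2) = 4.47×10⁻⁴ m³.
B = (4π×10⁻⁷ × 7.40 × 0.002333) / (2 × 4.47×10⁻⁴) = 2.42×10⁻⁵ T.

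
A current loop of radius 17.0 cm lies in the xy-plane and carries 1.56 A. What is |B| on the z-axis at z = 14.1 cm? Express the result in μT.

B ≈ 2.63 μT

On the axis of a circular loop, B = μ₀IR² / [2(R²+z²)^(3/2)].
R² + z² = (0.17)² + (0.141)² = 0.04878 m², and (R²+z²)^(3/2) = 1.08×10⁻² m³.
B = (4π×10⁻⁷ × 1.56 × 0.0289) / (2 × 1.08×10⁻²) = 2.63×10⁻⁶ T.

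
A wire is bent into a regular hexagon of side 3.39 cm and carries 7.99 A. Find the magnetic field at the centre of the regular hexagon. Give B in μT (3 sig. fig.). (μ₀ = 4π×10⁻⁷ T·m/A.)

Each side is a finite straight segment at perpendicular distance d = a/(2 tan(π/6)) = 0.02936 m from the centre, with end-angles ±π/6.
One side contributes B₁ = (μ₀I/4πd)·2 sin(π/6) = 2.72×10⁻⁵ T.
All 6 sides add in the same direction: B = 6 × 2.72×10⁻⁵ = 1.63×10⁻⁴ T.

B ≈ 163 μT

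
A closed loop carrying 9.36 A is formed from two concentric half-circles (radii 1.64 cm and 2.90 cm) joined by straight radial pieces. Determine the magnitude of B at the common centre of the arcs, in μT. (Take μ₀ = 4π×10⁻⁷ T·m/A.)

The radial connectors point toward the centre, so dl × r̂ = 0 and they contribute nothing.
Each semicircle gives μ₀I/(4R): inner arc 1.79×10⁻⁴ T, outer arc 1.01×10⁻⁴ T.
The two arcs carry current in opposite angular senses, so their fields oppose: B = |1.79×10⁻⁴ − 1.01×10⁻⁴| = 7.79×10⁻⁵ T.

B ≈ 77.9 μT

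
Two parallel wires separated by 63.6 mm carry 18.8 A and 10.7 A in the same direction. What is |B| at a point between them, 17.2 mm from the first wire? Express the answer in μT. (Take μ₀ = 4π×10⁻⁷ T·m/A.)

B ≈ 172 μT

Each long wire gives B = μ₀I/(2πd). Distances are d₁ = 0.0172 m and d₂ = 0.0464 m.
B₁ = 2.19×10⁻⁴ T, B₂ = 4.61×10⁻⁵ T.
Between parallel currents the two contributions point in opposite directions, so they subtract. B = |B₁ − B₂| = |2.19×10⁻⁴ − 4.61×10⁻⁵| = 1.72×10⁻⁴ T.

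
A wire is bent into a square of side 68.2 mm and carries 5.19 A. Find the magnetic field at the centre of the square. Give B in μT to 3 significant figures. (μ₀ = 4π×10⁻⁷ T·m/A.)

Each side is a finite straight segment at perpendicular distance d = a/(2 tan(π/4)) = 0.0341 m from the centre, with end-angles ±π/4.
One side contributes B₁ = (μ₀I/4πd)·2 sin(π/4) = 2.15×10⁻⁵ T.
All 4 sides add in the same direction: B = 4 × 2.15×10⁻⁵ = 8.61×10⁻⁵ T.

B ≈ 86.1 μT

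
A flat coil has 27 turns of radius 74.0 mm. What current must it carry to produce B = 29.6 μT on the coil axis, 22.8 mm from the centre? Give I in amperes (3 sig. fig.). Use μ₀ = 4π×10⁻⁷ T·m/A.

I ≈ 0.148 A

For an N-turn coil, B = Nμ₀IR²/[2(R²+z²)^(3/2)] with R = 0.074 m, z = 0.0228 m, so I = 2B(R²+z²)^(3/2)/(Nμ₀R²) = 2 × 2.96×10⁻⁵ × 4.64×10⁻⁴ / (27 × 4π×10⁻⁷ × 0.005476) = 0.148 A.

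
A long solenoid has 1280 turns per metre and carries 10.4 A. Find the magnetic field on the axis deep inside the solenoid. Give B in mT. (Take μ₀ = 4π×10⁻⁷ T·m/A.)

Inside a long solenoid, B = μ₀nI with n = 1280 turns/m.
B = 4π×10⁻⁷ × 1280 × 10.4 = 1.67×10⁻² T.

B ≈ 16.7 mT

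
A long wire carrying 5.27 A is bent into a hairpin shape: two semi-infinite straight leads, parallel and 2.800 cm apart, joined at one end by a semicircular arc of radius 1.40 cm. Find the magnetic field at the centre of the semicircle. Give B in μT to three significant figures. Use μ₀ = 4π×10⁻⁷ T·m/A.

B ≈ 194 μT

The semicircular arc contributes B_arc = μ₀I·π/(4πR) = μ₀I/(4R) = 1.18×10⁻⁴ T.
Each semi-infinite lead is at perpendicular distance R = 0.014 m from the centre, with the perpendicular foot at its near end, so it contributes μ₀I/(4πR); both point the same way, together 7.53×10⁻⁵ T.
Arc and leads all point the same direction: B = 1.18×10⁻⁴ + 7.53×10⁻⁵ = 1.94×10⁻⁴ T.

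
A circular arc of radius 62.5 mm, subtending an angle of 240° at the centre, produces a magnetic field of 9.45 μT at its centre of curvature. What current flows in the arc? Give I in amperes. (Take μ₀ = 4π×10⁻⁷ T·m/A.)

I ≈ 1.41 A

For a circular arc, B = μ₀Iφ/(4πR) with φ in radians; here φ = 4.189 rad.
So I = 4πRB/(μ₀φ) = 4π × 0.0625 × 9.45×10⁻⁶ / (4π×10⁻⁷ × 4.189) = 1.41 A.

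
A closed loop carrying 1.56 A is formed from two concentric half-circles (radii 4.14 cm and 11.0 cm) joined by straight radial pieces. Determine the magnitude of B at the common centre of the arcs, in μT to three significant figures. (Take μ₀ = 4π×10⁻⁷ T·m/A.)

B ≈ 7.38 μT

The radial connectors point toward the centre, so dl × r̂ = 0 and they contribute nothing.
Each semicircle gives μ₀I/(4R): inner arc 1.18×10⁻⁵ T, outer arc 4.46×10⁻⁶ T.
The two arcs carry current in opposite angular senses, so their fields oppose: B = |1.18×10⁻⁵ − 4.46×10⁻⁶| = 7.38×10⁻⁶ T.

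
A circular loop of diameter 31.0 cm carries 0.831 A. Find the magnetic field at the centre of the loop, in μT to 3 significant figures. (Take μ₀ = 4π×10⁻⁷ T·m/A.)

B ≈ 3.37 μT

At the centre of a circular loop the Biot–Savart law gives B = μ₀I/(2R) (so R = 0.155 m).
B = (4π×10⁻⁷ × 0.831) / (2 × 0.155) = 3.37×10⁻⁶ T.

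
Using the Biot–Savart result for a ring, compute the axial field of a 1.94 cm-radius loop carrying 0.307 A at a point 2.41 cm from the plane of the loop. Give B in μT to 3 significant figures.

B ≈ 2.45 μT

On the axis of a circular loop, B = μ₀IR² / [2(R²+z²)^(3/2)].
R² + z² = (0.0194)² + (0.0241)² = 0.0009572 m², and (R²+z²)^(3/2) = 2.96×10⁻⁵ m³.
B = (4π×10⁻⁷ × 0.307 × 0.0003764) / (2 × 2.96×10⁻⁵) = 2.45×10⁻⁶ T.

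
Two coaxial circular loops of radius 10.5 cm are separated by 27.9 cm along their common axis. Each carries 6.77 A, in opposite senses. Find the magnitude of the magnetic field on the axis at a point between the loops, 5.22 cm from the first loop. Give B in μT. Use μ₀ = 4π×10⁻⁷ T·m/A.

Each loop contributes B = μ₀IR²/[2(R²+z²)^(3/2)] on the axis, with z measured from that loop.
Loop 1 (z = 0.0522 m): B₁ = 2.91×10⁻⁵ T. Loop 2 (z = 0.2268 m): B₂ = 3.00×10⁻⁶ T.
The fields oppose: B = |B₁ − B₂| = 2.61×10⁻⁵ T.

B ≈ 26.1 μT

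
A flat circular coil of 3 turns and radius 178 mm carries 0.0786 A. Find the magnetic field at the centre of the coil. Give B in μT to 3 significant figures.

For an N-turn flat coil, B = Nμ₀I/(2R) with R = 0.178 m.
B = 3 × 2.77×10⁻⁷ T = 8.32×10⁻⁷ T.

B ≈ 0.832 μT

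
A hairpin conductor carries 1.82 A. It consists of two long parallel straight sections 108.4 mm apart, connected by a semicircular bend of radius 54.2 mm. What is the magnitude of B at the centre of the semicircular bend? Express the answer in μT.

B ≈ 17.3 μT

The semicircular arc contributes B_arc = μ₀I·π/(4πR) = μ₀I/(4R) = 1.05×10⁻⁵ T.
Each semi-infinite lead is at perpendicular distance R = 0.0542 m from the centre, with the perpendicular foot at its near end, so it contributes μ₀I/(4πR); both point the same way, together 6.72×10⁻⁶ T.
Arc and leads all point the same direction: B = 1.05×10⁻⁵ + 6.72×10⁻⁶ = 1.73×10⁻⁵ T.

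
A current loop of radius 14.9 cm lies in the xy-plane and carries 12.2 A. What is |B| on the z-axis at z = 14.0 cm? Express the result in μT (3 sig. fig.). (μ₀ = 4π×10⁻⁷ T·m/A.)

B ≈ 19.9 μT

On the axis of a circular loop, B = μ₀IR² / [2(R²+z²)^(3/2)].
R² + z² = (0.149)² + (0.14)² = 0.0418 m², and (R²+z²)^(3/2) = 8.55×10⁻³ m³.
B = (4π×10⁻⁷ × 12.2 × 0.0222) / (2 × 8.55×10⁻³) = 1.99×10⁻⁵ T.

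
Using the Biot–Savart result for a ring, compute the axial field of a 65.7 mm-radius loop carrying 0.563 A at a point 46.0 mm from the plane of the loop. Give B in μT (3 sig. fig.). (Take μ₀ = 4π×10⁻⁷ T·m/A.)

On the axis of a circular loop, B = μ₀IR² / [2(R²+z²)^(3/2)].
R² + z² = (0.0657)² + (0.046)² = 0.006432 m², and (R²+z²)^(3/2) = 5.16×10⁻⁴ m³.
B = (4π×10⁻⁷ × 0.563 × 0.004316) / (2 × 5.16×10⁻⁴) = 2.96×10⁻⁶ T.

B ≈ 2.96 μT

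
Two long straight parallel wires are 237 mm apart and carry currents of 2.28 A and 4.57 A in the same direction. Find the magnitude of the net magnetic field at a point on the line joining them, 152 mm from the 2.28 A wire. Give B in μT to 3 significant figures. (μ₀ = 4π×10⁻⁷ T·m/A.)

Each long wire gives B = μ₀I/(2πd). Distances are d₁ = 0.152 m and d₂ = 0.085 m.
B₁ = 3.00×10⁻⁶ T, B₂ = 1.08×10⁻⁵ T.
Between parallel currents the two contributions point in opposite directions, so they subtract. B = |B₁ − B₂| = |3.00×10⁻⁶ − 1.08×10⁻⁵| = 7.75×10⁻⁶ T.

B ≈ 7.75 μT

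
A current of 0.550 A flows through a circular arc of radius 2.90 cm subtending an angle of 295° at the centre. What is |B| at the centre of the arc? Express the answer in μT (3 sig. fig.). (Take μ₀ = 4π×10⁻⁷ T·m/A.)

The Biot–Savart field of a circular arc at its centre is B = μ₀Iφ/(4πR), with φ = 5.149 rad.
B = (4π×10⁻⁷ × 0.550 × 5.149) / (4π × 0.029) = 9.76×10⁻⁶ T.

B ≈ 9.76 μT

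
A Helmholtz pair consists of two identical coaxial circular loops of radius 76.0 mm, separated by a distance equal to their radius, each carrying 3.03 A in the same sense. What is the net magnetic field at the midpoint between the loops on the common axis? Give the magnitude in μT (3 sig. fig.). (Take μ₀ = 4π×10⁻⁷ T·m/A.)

B ≈ 35.8 μT

Each loop contributes B = μ₀IR²/[2(R²+z²)^(3/2)] on the axis, with z measured from that loop.
Loop 1 (z = 0.038 m): B₁ = 1.79×10⁻⁵ T. Loop 2 (z = 0.038 m): B₂ = 1.79×10⁻⁵ T.
The fields add: B = B₁ + B₂ = 3.58×10⁻⁵ T.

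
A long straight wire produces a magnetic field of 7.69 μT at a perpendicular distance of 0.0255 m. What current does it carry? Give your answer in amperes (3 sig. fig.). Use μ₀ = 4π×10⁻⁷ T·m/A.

For a long straight wire B = μ₀I/(2πd), so I = 2πdB/μ₀.
I = 2π × 0.0255 × 7.69×10⁻⁶ / (4π×10⁻⁷) = 0.980 A.

I ≈ 0.980 A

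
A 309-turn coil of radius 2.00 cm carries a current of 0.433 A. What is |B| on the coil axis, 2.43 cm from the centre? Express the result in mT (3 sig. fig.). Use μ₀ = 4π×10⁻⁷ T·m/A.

B ≈ 1.08 mT

For an N-turn flat coil, B = Nμ₀IR²/[2(R²+z²)^(3/2)] with R = 0.02 m, z = 0.0243 m.
B = 309 × 3.49×10⁻⁶ T = 1.08×10⁻³ T.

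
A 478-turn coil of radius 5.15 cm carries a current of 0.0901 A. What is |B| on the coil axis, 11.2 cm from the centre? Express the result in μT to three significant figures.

For an N-turn flat coil, B = Nμ₀IR²/[2(R²+z²)^(3/2)] with R = 0.0515 m, z = 0.112 m.
B = 478 × 8.02×10⁻⁸ T = 3.83×10⁻⁵ T.

B ≈ 38.3 μT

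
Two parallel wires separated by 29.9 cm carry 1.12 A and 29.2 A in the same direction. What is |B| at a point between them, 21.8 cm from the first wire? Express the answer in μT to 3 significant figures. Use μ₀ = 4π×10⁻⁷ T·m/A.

B ≈ 71.1 μT

Each long wire gives B = μ₀I/(2πd). Distances are d₁ = 0.218 m and d₂ = 0.081 m.
B₁ = 1.03×10⁻⁶ T, B₂ = 7.21×10⁻⁵ T.
Between parallel currents the two contributions point in opposite directions, so they subtract. B = |B₁ − B₂| = |1.03×10⁻⁶ − 7.21×10⁻⁵| = 7.11×10⁻⁵ T.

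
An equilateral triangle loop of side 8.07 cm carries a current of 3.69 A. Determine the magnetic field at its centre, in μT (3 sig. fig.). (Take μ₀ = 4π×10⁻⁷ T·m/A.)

B ≈ 82.3 μT

Each side is a finite straight segment at perpendicular distance d = a/(2 tan(π/3)) = 0.0233 m from the centre, with end-angles ±π/3.
One side contributes B₁ = (μ₀I/4πd)·2 sin(π/3) = 2.74×10⁻⁵ T.
All 3 sides add in the same direction: B = 3 × 2.74×10⁻⁵ = 8.23×10⁻⁵ T.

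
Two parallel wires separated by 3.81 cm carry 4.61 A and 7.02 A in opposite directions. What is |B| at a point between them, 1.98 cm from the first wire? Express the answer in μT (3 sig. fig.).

Each long wire gives B = μ₀I/(2πd). Distances are d₁ = 0.0198 m and d₂ = 0.0183 m.
B₁ = 4.66×10⁻⁵ T, B₂ = 7.67×10⁻⁵ T.
Between antiparallel currents both contributions point the same way, so they add. B = B₁ + B₂ = 4.66×10⁻⁵ + 7.67×10⁻⁵ = 1.23×10⁻⁴ T.

B ≈ 123 μT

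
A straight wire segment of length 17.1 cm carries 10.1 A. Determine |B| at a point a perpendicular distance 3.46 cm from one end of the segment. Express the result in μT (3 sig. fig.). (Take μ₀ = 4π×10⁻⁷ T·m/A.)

For a finite straight segment, B = (μ₀I/4πd)(sinθ₁ + sinθ₂), where θ₁, θ₂ are the angles from the perpendicular to each end.
The perpendicular foot is at one end, so the two end-offsets along the wire are 0 and L = 0.171 m.
sinθ₁ = 0/√(0²+0.0346²) = 0.0000; sinθ₂ = 0.171/√(0.171²+0.0346²) = 0.9801.
B = (4π×10⁻⁷ × 10.1) / (4π × 0.0346) × (0.0000 + 0.9801) = 2.86×10⁻⁵ T.

B ≈ 28.6 μT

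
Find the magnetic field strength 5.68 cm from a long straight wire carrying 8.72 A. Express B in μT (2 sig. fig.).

B ≈ 31 μT

For an infinitely long straight wire, B = μ₀I/(2πd).
B = (4π×10⁻⁷ × 8.72) / (2π × 0.0568) = 3.07×10⁻⁵ T.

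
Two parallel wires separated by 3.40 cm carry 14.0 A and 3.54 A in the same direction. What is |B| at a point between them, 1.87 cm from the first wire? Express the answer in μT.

Each long wire gives B = μ₀I/(2πd). Distances are d₁ = 0.0187 m and d₂ = 0.0153 m.
B₁ = 1.50×10⁻⁴ T, B₂ = 4.63×10⁻⁵ T.
Between parallel currents the two contributions point in opposite directions, so they subtract. B = |B₁ − B₂| = |1.50×10⁻⁴ − 4.63×10⁻⁵| = 1.03×10⁻⁴ T.

B ≈ 103 μT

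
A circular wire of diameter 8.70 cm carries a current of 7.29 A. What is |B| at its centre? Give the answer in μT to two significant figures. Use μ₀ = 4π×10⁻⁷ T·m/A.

B ≈ 110 μT

At the centre of a circular loop the Biot–Savart law gives B = μ₀I/(2R) (so R = 0.0435 m).
B = (4π×10⁻⁷ × 7.29) / (2 × 0.0435) = 1.05×10⁻⁴ T.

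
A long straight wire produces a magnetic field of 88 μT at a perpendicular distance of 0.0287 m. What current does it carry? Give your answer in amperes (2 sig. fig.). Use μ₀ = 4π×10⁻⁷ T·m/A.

I ≈ 13 A

For a long straight wire B = μ₀I/(2πd), so I = 2πdB/μ₀.
I = 2π × 0.0287 × 8.80×10⁻⁵ / (4π×10⁻⁷) = 12.6 A.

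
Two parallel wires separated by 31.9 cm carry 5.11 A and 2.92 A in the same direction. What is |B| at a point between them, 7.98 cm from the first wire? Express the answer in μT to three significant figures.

Each long wire gives B = μ₀I/(2πd). Distances are d₁ = 0.0798 m and d₂ = 0.2392 m.
B₁ = 1.28×10⁻⁵ T, B₂ = 2.44×10⁻⁶ T.
Between parallel currents the two contributions point in opposite directions, so they subtract. B = |B₁ − B₂| = |1.28×10⁻⁵ − 2.44×10⁻⁶| = 1.04×10⁻⁵ T.

B ≈ 10.4 μT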